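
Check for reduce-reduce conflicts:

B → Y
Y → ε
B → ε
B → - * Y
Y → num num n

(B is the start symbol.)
Yes — I0: [B → .] vs [Y → .]

Augment with B' → B and build the canonical LR(0) collection (I0 = CLOSURE({[B' → . B]}), then GOTO on every symbol after a dot until no new states appear). It has 9 states:
  I0: { [B → . - * Y], [B → . Y], [B → .], [B' → . B], [Y → . num num n], [Y → .] }  — shift, 2 reduces
  I1: { [B → - . * Y] }  — shift
  I2: { [B' → B .] }  — accept
  I3: { [B → Y .] }  — reduce
  I4: { [Y → num . num n] }  — shift
  I5: { [Y → num num . n] }  — shift
  I6: { [Y → num num n .] }  — reduce
  I7: { [B → - * . Y], [Y → . num num n], [Y → .] }  — shift, reduce
  I8: { [B → - * Y .] }  — reduce

I0 contains complete items [B → .], [Y → .] — reduce-reduce conflict.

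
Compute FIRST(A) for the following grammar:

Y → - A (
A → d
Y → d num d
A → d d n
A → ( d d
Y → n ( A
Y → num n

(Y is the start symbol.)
To compute FIRST(A), examine every production with A on the left-hand side, reading each right-hand side left to right until a non-nullable symbol is reached.

From A → d:
  - d is a terminal: add 'd' and stop
From A → d d n:
  - d is a terminal: add 'd' and stop
From A → ( d d:
  - '(' is a terminal: add '(' and stop

Collecting: FIRST(A) = { '(', 'd' }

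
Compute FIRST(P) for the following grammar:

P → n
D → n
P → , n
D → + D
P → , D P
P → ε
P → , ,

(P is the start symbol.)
{ ',', 'n', ε }

To compute FIRST(P), examine every production with P on the left-hand side, reading each right-hand side left to right until a non-nullable symbol is reached.

From P → n:
  - n is a terminal: add 'n' and stop
From P → , n:
  - ',' is a terminal: add ',' and stop
From P → , D P:
  - ',' is a terminal: add ',' and stop
From P → ε:
  - ε-production, so ε ∈ FIRST(P)
From P → , ,:
  - ',' is a terminal: add ',' and stop

Collecting: FIRST(P) = { ',', 'n', ε }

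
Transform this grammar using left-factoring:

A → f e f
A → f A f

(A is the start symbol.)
A → f A'
A' → e f
A' → A f

Left-factoring transforms A → αβ₁ | αβ₂ into A → αA' and A' → β₁ | β₂
(α is the longest common prefix among the alternatives). Repeat until
no nonterminal has two alternatives with a common prefix.

Round 1: A has alternatives sharing prefix 'f'. Introduce A': A → f A'
  Add: A' → e f
  Add: A' → A f

No remaining common prefixes — done.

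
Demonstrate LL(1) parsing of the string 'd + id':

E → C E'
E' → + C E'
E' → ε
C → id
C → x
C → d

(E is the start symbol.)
Stack is shown with the top on the left.

Stack     Input     Action
--------------------------
E $       d + id $  output E → C E'
C E' $    d + id $  output C → d
d E' $    d + id $  match 'd'
E' $      + id $    output E' → + C E'
+ C E' $  + id $    match '+'
C E' $    id $      output C → id
id E' $   id $      match 'id'
E' $      $         output E' → ε
$         $         accept

The string is accepted.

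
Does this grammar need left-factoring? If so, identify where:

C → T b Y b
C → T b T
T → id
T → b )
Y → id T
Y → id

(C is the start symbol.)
Yes, C has productions with common prefix 'T b'; Y has productions with common prefix 'id'

Left-factoring is needed when two productions for the same non-terminal
share a common prefix on the right-hand side.

Productions for C:
  C → T b Y b
  C → T b T
Productions for T:
  T → id
  T → b )
Productions for Y:
  Y → id T
  Y → id

Found common prefix 'T b' in productions for C
Found common prefix 'id' in productions for Y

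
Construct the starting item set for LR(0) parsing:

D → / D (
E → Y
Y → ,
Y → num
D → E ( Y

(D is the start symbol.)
{ [D → . / D (], [D → . E ( Y], [D' → . D], [E → . Y], [Y → . ,], [Y → . num] }

First, augment the grammar with D' → D
I₀ = CLOSURE({ [D' → . D] }):
  [D' → . D] has the dot before D: add [D → . / D (], [D → . E ( Y]
  [D → . E ( Y] has the dot before E: add [E → . Y]
  [E → . Y] has the dot before Y: add [Y → . ,], [Y → . num]
No further items can be added.

I₀ = { [D → . / D (], [D → . E ( Y], [D' → . D], [E → . Y], [Y → . ,], [Y → . num] }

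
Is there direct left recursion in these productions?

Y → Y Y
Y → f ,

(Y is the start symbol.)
Y → Y Y: LEFT RECURSIVE (starts with Y)
Y → f ,: starts with f

The grammar has direct left recursion on: Y.

Answer: Yes, Y is left-recursive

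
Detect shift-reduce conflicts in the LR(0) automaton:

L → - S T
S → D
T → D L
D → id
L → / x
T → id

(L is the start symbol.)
No shift-reduce conflicts

A shift-reduce conflict occurs when an LR(0) state has both:
  - a complete (reduce) item [A → α .] (dot at the end), and
  - a shift item [B → β . c γ] (dot before a terminal).

Augment with L' → L and build the canonical LR(0) collection (I0 = CLOSURE({[L' → . L]}), then GOTO on every symbol after a dot until no new states appear). It has 12 states:
  I0: { [L → . - S T], [L → . / x], [L' → . L] }  — shift
  I1: { [D → . id], [L → - . S T], [S → . D] }  — shift
  I2: { [L → / . x] }  — shift
  I3: { [L' → L .] }  — accept
  I4: { [L → / x .] }  — reduce
  I5: { [S → D .] }  — reduce
  I6: { [D → . id], [L → - S . T], [T → . D L], [T → . id] }  — shift
  I7: { [D → id .] }  — reduce
  I8: { [L → . - S T], [L → . / x], [T → D . L] }  — shift
  I9: { [L → - S T .] }  — reduce
  I10: { [D → id .], [T → id .] }  — 2 reduces
  I11: { [T → D L .] }  — reduce

No state contains both a complete item and a shift item.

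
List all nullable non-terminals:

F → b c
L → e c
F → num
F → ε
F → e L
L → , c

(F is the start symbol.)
ε-productions: F → ε
So F is immediately nullable.
No further non-terminal can be added: every production for the remaining non-terminals contains a terminal or a non-nullable non-terminal.
Nullable = { 'F' }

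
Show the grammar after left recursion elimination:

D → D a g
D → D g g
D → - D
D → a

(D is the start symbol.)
D → - D D'
D → a D'
D' → a g D'
D' → g g D'
D' → ε

D is directly left-recursive. The standard transformation for
  A → A α₁ | ... | A α_m | β₁ | ... | β_n
is
  A  → β₁ A' | ... | β_n A'
  A' → α₁ A' | ... | α_m A' | ε

D → - D becomes D → - D D'
D → a becomes D → a D'
D → D a g becomes D' → a g D'
D → D g g becomes D' → g g D'
Add D' → ε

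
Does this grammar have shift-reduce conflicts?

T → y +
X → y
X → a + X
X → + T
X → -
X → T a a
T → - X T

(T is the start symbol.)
Yes — I6: [X → - .] vs [T → . - X T]; I10: [X → y .] vs [T → y . +]

Augment with T' → T and build the canonical LR(0) collection (I0 = CLOSURE({[T' → . T]}), then GOTO on every symbol after a dot until no new states appear). It has 17 states:
  I0: { [T → . - X T], [T → . y +], [T' → . T] }  — shift
  I1: { [T → - . X T], [T → . - X T], [T → . y +], [X → . + T], [X → . -], [X → . T a a], [X → . a + X], [X → . y] }  — shift
  I2: { [T' → T .] }  — accept
  I3: { [T → y . +] }  — shift
  I4: { [T → y + .] }  — reduce
  I5: { [T → . - X T], [T → . y +], [X → + . T] }  — shift
  I6: { [T → - . X T], [T → . - X T], [T → . y +], [X → - .], [X → . + T], [X → . -], [X → . T a a], [X → . a + X], [X → . y] }  — shift, reduce
  I7: { [X → T . a a] }  — shift
  I8: { [T → - X . T], [T → . - X T], [T → . y +] }  — shift
  I9: { [X → a . + X] }  — shift
  I10: { [T → y . +], [X → y .] }  — shift, reduce
  I11: { [T → . - X T], [T → . y +], [X → . + T], [X → . -], [X → . T a a], [X → . a + X], [X → . y], [X → a + . X] }  — shift
  I12: { [X → a + X .] }  — reduce
  I13: { [T → - X T .] }  — reduce
  I14: { [X → T a . a] }  — shift
  I15: { [X → T a a .] }  — reduce
  I16: { [X → + T .] }  — reduce

I6 contains reduce item [X → - .] and shift items [T → . - X T], [T → . y +], [X → . + T], [X → . -], [X → . a + X], [X → . y] — shift-reduce conflict.
I10 contains reduce item [X → y .] and shift item [T → y . +] — shift-reduce conflict.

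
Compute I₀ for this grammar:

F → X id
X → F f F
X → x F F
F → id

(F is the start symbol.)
First, augment the grammar with F' → F
I₀ = CLOSURE({ [F' → . F] }):
  [F' → . F] has the dot before F: add [F → . X id], [F → . id]
  [F → . X id] has the dot before X: add [X → . F f F], [X → . x F F]
No further items can be added.

I₀ = { [F → . X id], [F → . id], [F' → . F], [X → . F f F], [X → . x F F] }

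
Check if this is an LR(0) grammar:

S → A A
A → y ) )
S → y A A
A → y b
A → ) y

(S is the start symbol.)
Yes, the grammar is LR(0)

A grammar is LR(0) if no state in the canonical LR(0) collection has:
  - both a shift item (dot before a terminal) and a complete item (shift-reduce conflict), or
  - two or more complete items (reduce-reduce conflict; the accept item [S' → S .] counts as a complete item here).

Augment with S' → S and build the canonical LR(0) collection (I0 = CLOSURE({[S' → . S]}), then GOTO on every symbol after a dot until no new states appear). It has 14 states:
  I0: { [A → . ) y], [A → . y ) )], [A → . y b], [S → . A A], [S → . y A A], [S' → . S] }  — shift
  I1: { [A → ) . y] }  — shift
  I2: { [A → . ) y], [A → . y ) )], [A → . y b], [S → A . A] }  — shift
  I3: { [S' → S .] }  — accept
  I4: { [A → . ) y], [A → . y ) )], [A → . y b], [A → y . ) )], [A → y . b], [S → y . A A] }  — shift
  I5: { [A → ) . y], [A → y ) . )] }  — shift
  I6: { [A → . ) y], [A → . y ) )], [A → . y b], [S → y A . A] }  — shift
  I7: { [A → y b .] }  — reduce
  I8: { [A → y . ) )], [A → y . b] }  — shift
  I9: { [A → y ) . )] }  — shift
  I10: { [A → y ) ) .] }  — reduce
  I11: { [S → y A A .] }  — reduce
  I12: { [A → ) y .] }  — reduce
  I13: { [S → A A .] }  — reduce

Every state is either a pure shift/goto state or contains exactly one complete item and nothing to shift — no conflicts. The grammar is LR(0).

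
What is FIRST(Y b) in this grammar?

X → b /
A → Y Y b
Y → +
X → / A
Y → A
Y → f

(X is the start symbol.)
FIRST sets of the non-terminals involved (from the grammar, by fixed-point iteration):
  FIRST(Y) = { '+', 'f' }

To compute FIRST(Y b), process the symbols left to right:
Symbol Y is a non-terminal. Add FIRST(Y) \ {ε} = { '+', 'f' }
Y is not nullable (ε ∉ FIRST(Y)), so stop here.
FIRST(Y b) = { '+', 'f' }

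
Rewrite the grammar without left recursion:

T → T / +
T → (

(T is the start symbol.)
T → ( T'
T' → / + T'
T' → ε

T is directly left-recursive. The standard transformation for
  A → A α₁ | ... | A α_m | β₁ | ... | β_n
is
  A  → β₁ A' | ... | β_n A'
  A' → α₁ A' | ... | α_m A' | ε

T → ( becomes T → ( T'
T → T / + becomes T' → / + T'
Add T' → ε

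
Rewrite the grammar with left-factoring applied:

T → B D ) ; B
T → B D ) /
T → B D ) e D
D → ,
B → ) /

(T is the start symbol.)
T → B D ) T'
T' → ; B
T' → /
T' → e D
D → ,
B → ) /

Left-factoring transforms A → αβ₁ | αβ₂ into A → αA' and A' → β₁ | β₂
(α is the longest common prefix among the alternatives). Repeat until
no nonterminal has two alternatives with a common prefix.

Round 1: T has alternatives sharing prefix 'B D )'. Introduce T': T → B D ) T'
  Add: T' → ; B
  Add: T' → /
  Add: T' → e D

No remaining common prefixes — done.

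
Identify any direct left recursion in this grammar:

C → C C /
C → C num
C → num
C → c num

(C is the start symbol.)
Direct left recursion occurs when N → N α for some non-terminal N (the right-hand side begins with the left-hand side itself).

C → C C /: LEFT RECURSIVE (starts with C)
C → C num: LEFT RECURSIVE (starts with C)
C → num: starts with num
C → c num: starts with c

The grammar has direct left recursion on: C.

Answer: Yes, C is left-recursive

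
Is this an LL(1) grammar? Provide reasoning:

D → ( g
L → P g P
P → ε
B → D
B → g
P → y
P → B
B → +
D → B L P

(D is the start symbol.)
No. Predict set conflict for D: { '(' }

Relevant sets:
  FIRST(B) = { '(', '+', 'g' }
  FIRST(D) = { '(', '+', 'g' }
  FOLLOW(P) = { $, '(', '+', 'g', 'y' }

For D:
  PREDICT(D → '(' g) = { '(' }
  PREDICT(D → B L P) = { '(', '+', 'g' }
For P:
  PREDICT(P → ε) = { $, '(', '+', 'g', 'y' }
  PREDICT(P → y) = { 'y' }
  PREDICT(P → B) = { '(', '+', 'g' }
For B:
  PREDICT(B → D) = { '(', '+', 'g' }
  PREDICT(B → g) = { 'g' }
  PREDICT(B → '+') = { '+' }
L has a single production, so nothing to check there.

Conflict found: Predict set conflict for D: { '(' }
The grammar is NOT LL(1).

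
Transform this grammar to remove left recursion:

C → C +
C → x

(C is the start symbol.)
C is directly left-recursive. The standard transformation for
  A → A α₁ | ... | A α_m | β₁ | ... | β_n
is
  A  → β₁ A' | ... | β_n A'
  A' → α₁ A' | ... | α_m A' | ε

C → x becomes C → x C'
C → C + becomes C' → + C'
Add C' → ε

Resulting grammar:
C → x C'
C' → + C'
C' → ε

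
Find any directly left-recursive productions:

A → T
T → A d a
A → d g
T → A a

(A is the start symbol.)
Direct left recursion occurs when N → N α for some non-terminal N (the right-hand side begins with the left-hand side itself).

A → T: starts with T
T → A d a: starts with A
A → d g: starts with d
T → A a: starts with A

No direct left recursion found.

Answer: No direct left recursion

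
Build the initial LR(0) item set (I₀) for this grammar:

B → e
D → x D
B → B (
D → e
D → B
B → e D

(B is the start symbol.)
{ [B → . B (], [B → . e D], [B → . e], [B' → . B] }

First, augment the grammar with B' → B
I₀ = CLOSURE({ [B' → . B] }):
  [B' → . B] has the dot before B: add [B → . e], [B → . B (], [B → . e D]
No further items can be added.

I₀ = { [B → . B (], [B → . e D], [B → . e], [B' → . B] }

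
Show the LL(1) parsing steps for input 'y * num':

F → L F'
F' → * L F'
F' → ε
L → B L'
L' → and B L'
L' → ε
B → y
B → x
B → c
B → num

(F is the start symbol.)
LL(1) parsing maintains a stack (initially the start symbol over $) and the input. At each step: if the stack top is a terminal, match it against the current input token; if it is a non-terminal N, replace it with the RHS of M[N, lookahead] (the unique production whose predict set contains the lookahead).

Stack is shown with the top on the left.

Stack        Input      Action
------------------------------
F $          y * num $  output F → L F'
L F' $       y * num $  output L → B L'
B L' F' $    y * num $  output B → y
y L' F' $    y * num $  match 'y'
L' F' $      * num $    output L' → ε
F' $         * num $    output F' → * L F'
* L F' $     * num $    match '*'
L F' $       num $      output L → B L'
B L' F' $    num $      output B → num
num L' F' $  num $      match 'num'
L' F' $      $          output L' → ε
F' $         $          output F' → ε
$            $          accept

The string is accepted.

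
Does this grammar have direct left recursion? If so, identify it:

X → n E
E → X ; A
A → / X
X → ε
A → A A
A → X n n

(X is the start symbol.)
X → n E: starts with n
E → X ; A: starts with X
A → / X: starts with '/'
X → ε: starts with ε
A → A A: LEFT RECURSIVE (starts with A)
A → X n n: starts with X

The grammar has direct left recursion on: A.

Answer: Yes, A is left-recursive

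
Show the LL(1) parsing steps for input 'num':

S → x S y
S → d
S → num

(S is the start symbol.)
LL(1) parsing maintains a stack (initially the start symbol over $) and the input. At each step: if the stack top is a terminal, match it against the current input token; if it is a non-terminal N, replace it with the RHS of M[N, lookahead] (the unique production whose predict set contains the lookahead).

Stack is shown with the top on the left.

Stack  Input  Action
--------------------
S $    num $  output S → num
num $  num $  match 'num'
$      $      accept

The string is accepted.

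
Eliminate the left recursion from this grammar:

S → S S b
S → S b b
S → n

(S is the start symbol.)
S → n S'
S' → S b S'
S' → b b S'
S' → ε

S is directly left-recursive. The standard transformation for
  A → A α₁ | ... | A α_m | β₁ | ... | β_n
is
  A  → β₁ A' | ... | β_n A'
  A' → α₁ A' | ... | α_m A' | ε

S → n becomes S → n S'
S → S S b becomes S' → S b S'
S → S b b becomes S' → b b S'
Add S' → ε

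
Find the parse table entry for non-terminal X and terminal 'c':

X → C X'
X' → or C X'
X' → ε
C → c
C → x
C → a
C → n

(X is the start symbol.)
X → C X'

To find M[X, 'c'], we find productions for X where 'c' is in the predict set (PREDICT(N → α) = (FIRST(α) \ {ε}) ∪ (FOLLOW(N) if α ⇒* ε)).

Relevant sets:
  FIRST(C) = { 'a', 'c', 'n', 'x' }

X → C X': PREDICT = { 'a', 'c', 'n', 'x' }
  'c' is in predict set, so this production goes in M[X, 'c']

M[X, 'c'] = X → C X'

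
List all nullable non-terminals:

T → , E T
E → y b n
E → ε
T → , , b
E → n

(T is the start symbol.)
A non-terminal is nullable if it can derive ε (the empty string): either it has an ε-production, or it has a production whose right-hand side consists entirely of nullable non-terminals.

ε-productions: E → ε
So E is immediately nullable.
No further non-terminal can be added: every production for the remaining non-terminals contains a terminal or a non-nullable non-terminal.
Nullable = { 'E' }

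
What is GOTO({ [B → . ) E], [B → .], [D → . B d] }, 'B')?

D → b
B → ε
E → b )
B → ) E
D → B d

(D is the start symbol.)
{ [D → B . d] }

GOTO(I, 'B') = CLOSURE({ [A → αX.β] : [A → α.Xβ] ∈ I, X = 'B' })

Items with dot before 'B', with the dot advanced:
  [D → . B d] → [D → B . d]
Closure adds nothing (no advanced item has the dot before a non-terminal).

GOTO = { [D → B . d] }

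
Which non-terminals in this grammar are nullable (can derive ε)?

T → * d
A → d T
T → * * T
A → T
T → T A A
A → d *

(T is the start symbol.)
None

A non-terminal is nullable if it can derive ε (the empty string): either it has an ε-production, or it has a production whose right-hand side consists entirely of nullable non-terminals.

There are no ε-productions, so no non-terminal can derive ε.
No non-terminals are nullable.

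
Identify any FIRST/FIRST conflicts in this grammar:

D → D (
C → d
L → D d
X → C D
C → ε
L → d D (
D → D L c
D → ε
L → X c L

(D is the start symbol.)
FIRST sets of the non-terminals at (or reachable through a nullable prefix from) the front of some alternative:
  FIRST(D) = { '(', 'c', 'd', ε }
  FIRST(L) = { '(', 'c', 'd' }
  FIRST(X) = { '(', 'c', 'd', ε }

Productions for D:
  D → D (: FIRST = { '(', 'c', 'd' }
  D → D L c: FIRST = { '(', 'c', 'd' }
  D → ε: FIRST = { ε }
Productions for C:
  C → d: FIRST = { 'd' }
  C → ε: FIRST = { ε }
Productions for L:
  L → D d: FIRST = { '(', 'c', 'd' }
  L → d D (: FIRST = { 'd' }
  L → X c L: FIRST = { '(', 'c', 'd' }
X has only one production, so no FIRST/FIRST conflict is possible there.

Conflict for D: D → D ( and D → D L c
  Overlap: { '(', 'c', 'd' }
Conflict for L: L → D d and L → d D (
  Overlap: { 'd' }
Conflict for L: L → D d and L → X c L
  Overlap: { '(', 'c', 'd' }
Conflict for L: L → d D ( and L → X c L
  Overlap: { 'd' }

Answer: Yes. D → D '(' / D → D L c on { '(', 'c', 'd' }; L → D d / L → d D '(' on { 'd' }; L → D d / L → X c L on { '(', 'c', 'd' }; L → d D '(' / L → X c L on { 'd' }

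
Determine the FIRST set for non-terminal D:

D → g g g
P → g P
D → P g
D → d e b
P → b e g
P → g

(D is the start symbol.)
To compute FIRST(D), examine every production with D on the left-hand side, reading each right-hand side left to right until a non-nullable symbol is reached.

FIRST sets of the other non-terminals involved (by the same procedure, iterated to a fixed point):
  FIRST(P) = { 'b', 'g' }

From D → g g g:
  - g is a terminal: add 'g' and stop
From D → P g:
  - P is a non-terminal: add FIRST(P) \ {ε} = { 'b', 'g' }
    P is not nullable, so stop
From D → d e b:
  - d is a terminal: add 'd' and stop

Collecting: FIRST(D) = { 'b', 'd', 'g' }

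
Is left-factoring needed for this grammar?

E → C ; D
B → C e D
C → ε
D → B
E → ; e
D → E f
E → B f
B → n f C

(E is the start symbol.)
Left-factoring is needed when two productions for the same non-terminal
share a common prefix on the right-hand side.

Productions for E:
  E → C ; D
  E → ; e
  E → B f
Productions for B:
  B → C e D
  B → n f C
Productions for D:
  D → B
  D → E f

No common prefixes found.

Answer: No, left-factoring is not needed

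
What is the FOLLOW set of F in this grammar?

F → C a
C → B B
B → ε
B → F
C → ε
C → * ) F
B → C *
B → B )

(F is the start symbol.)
To compute FOLLOW(F), find every occurrence of F on a right-hand side N → α F β: add FIRST(β) \ {ε}, and if β is empty or nullable also add FOLLOW(N). Iterate to a fixed point.

F is the start symbol, so $ ∈ FOLLOW(F).
In B → F: F is at the end, add FOLLOW(B)
In C → * ) F: F is at the end, add FOLLOW(C)

The FOLLOW sets referred to above (computed the same way, to a fixed point):
  FOLLOW(B) = { ')', '*', 'a' }
  FOLLOW(C) = { '*', 'a' }

Taking the union: FOLLOW(F) = { $, ')', '*', 'a' }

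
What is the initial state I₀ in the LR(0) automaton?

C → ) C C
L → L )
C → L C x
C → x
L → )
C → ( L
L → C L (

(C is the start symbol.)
First, augment the grammar with C' → C
I₀ = CLOSURE({ [C' → . C] }):
  [C' → . C] has the dot before C: add [C → . ) C C], [C → . L C x], [C → . x], [C → . ( L]
  [C → . L C x] has the dot before L: add [L → . L )], [L → . )], [L → . C L (]
No further items can be added.

I₀ = { [C → . ( L], [C → . ) C C], [C → . L C x], [C → . x], [C' → . C], [L → . )], [L → . C L (], [L → . L )] }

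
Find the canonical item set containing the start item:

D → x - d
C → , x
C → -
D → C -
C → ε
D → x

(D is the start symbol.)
First, augment the grammar with D' → D
I₀ = CLOSURE({ [D' → . D] }):
  [D' → . D] has the dot before D: add [D → . x - d], [D → . C -], [D → . x]
  [D → . C -] has the dot before C: add [C → . , x], [C → . -], [C → .]
No further items can be added.

I₀ = { [C → . , x], [C → . -], [C → .], [D → . C -], [D → . x - d], [D → . x], [D' → . D] }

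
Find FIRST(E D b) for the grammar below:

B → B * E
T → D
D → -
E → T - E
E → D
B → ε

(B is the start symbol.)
{ '-' }

FIRST sets of the non-terminals involved (from the grammar, by fixed-point iteration):
  FIRST(E) = { '-' }

To compute FIRST(E D b), process the symbols left to right:
Symbol E is a non-terminal. Add FIRST(E) \ {ε} = { '-' }
E is not nullable (ε ∉ FIRST(E)), so stop here.
FIRST(E D b) = { '-' }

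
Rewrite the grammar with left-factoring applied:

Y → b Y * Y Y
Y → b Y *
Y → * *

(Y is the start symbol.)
Left-factoring transforms A → αβ₁ | αβ₂ into A → αA' and A' → β₁ | β₂
(α is the longest common prefix among the alternatives). Repeat until
no nonterminal has two alternatives with a common prefix.

Round 1: Y has alternatives sharing prefix 'b Y *'. Introduce Y': Y → b Y * Y'
  Add: Y' → Y Y
  Add: Y' → ε

No remaining common prefixes — done.

Resulting grammar:
Y → b Y * Y'
Y' → Y Y
Y' → ε
Y → * *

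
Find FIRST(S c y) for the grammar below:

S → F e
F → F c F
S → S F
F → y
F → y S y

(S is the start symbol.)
FIRST sets of the non-terminals involved (from the grammar, by fixed-point iteration):
  FIRST(S) = { 'y' }

To compute FIRST(S c y), process the symbols left to right:
Symbol S is a non-terminal. Add FIRST(S) \ {ε} = { 'y' }
S is not nullable (ε ∉ FIRST(S)), so stop here.
FIRST(S c y) = { 'y' }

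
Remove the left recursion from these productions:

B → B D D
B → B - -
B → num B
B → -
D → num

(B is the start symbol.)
B → num B B'
B → - B'
B' → D D B'
B' → - - B'
B' → ε
D → num

B is directly left-recursive. The standard transformation for
  A → A α₁ | ... | A α_m | β₁ | ... | β_n
is
  A  → β₁ A' | ... | β_n A'
  A' → α₁ A' | ... | α_m A' | ε

B → num B becomes B → num B B'
B → - becomes B → - B'
B → B D D becomes B' → D D B'
B → B - - becomes B' → - - B'
Add B' → ε

Productions for other non-terminals are unchanged:
  D → num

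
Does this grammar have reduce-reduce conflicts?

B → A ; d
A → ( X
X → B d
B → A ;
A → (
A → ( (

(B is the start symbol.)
Yes — I6: [A → ( .] vs [A → ( ( .]

Augment with B' → B and build the canonical LR(0) collection (I0 = CLOSURE({[B' → . B]}), then GOTO on every symbol after a dot until no new states appear). It has 10 states:
  I0: { [A → . ( (], [A → . ( X], [A → . (], [B → . A ; d], [B → . A ;], [B' → . B] }  — shift
  I1: { [A → ( . (], [A → ( . X], [A → ( .], [A → . ( (], [A → . ( X], [A → . (], [B → . A ; d], [B → . A ;], [X → . B d] }  — shift, reduce
  I2: { [B → A . ; d], [B → A . ;] }  — shift
  I3: { [B' → B .] }  — accept
  I4: { [B → A ; . d], [B → A ; .] }  — shift, reduce
  I5: { [B → A ; d .] }  — reduce
  I6: { [A → ( ( .], [A → ( . (], [A → ( . X], [A → ( .], [A → . ( (], [A → . ( X], [A → . (], [B → . A ; d], [B → . A ;], [X → . B d] }  — shift, 2 reduces
  I7: { [X → B . d] }  — shift
  I8: { [A → ( X .] }  — reduce
  I9: { [X → B d .] }  — reduce

I6 contains complete items [A → ( .], [A → ( ( .] — reduce-reduce conflict.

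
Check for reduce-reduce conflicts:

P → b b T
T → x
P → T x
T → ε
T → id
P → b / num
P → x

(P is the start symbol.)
Yes — I5: [P → x .] vs [T → x .]

A reduce-reduce conflict occurs when an LR(0) state has two complete items [A → α .] and [B → β .] — both call for a reduction, and with no lookahead the parser cannot choose between them.

Augment with P' → P and build the canonical LR(0) collection (I0 = CLOSURE({[P' → . P]}), then GOTO on every symbol after a dot until no new states appear). It has 12 states:
  I0: { [P → . T x], [P → . b / num], [P → . b b T], [P → . x], [P' → . P], [T → . id], [T → . x], [T → .] }  — shift, reduce
  I1: { [P' → P .] }  — accept
  I2: { [P → T . x] }  — shift
  I3: { [P → b . / num], [P → b . b T] }  — shift
  I4: { [T → id .] }  — reduce
  I5: { [P → x .], [T → x .] }  — 2 reduces
  I6: { [P → b / . num] }  — shift
  I7: { [P → b b . T], [T → . id], [T → . x], [T → .] }  — shift, reduce
  I8: { [P → b b T .] }  — reduce
  I9: { [T → x .] }  — reduce
  I10: { [P → b / num .] }  — reduce
  I11: { [P → T x .] }  — reduce

I5 contains complete items [P → x .], [T → x .] — reduce-reduce conflict.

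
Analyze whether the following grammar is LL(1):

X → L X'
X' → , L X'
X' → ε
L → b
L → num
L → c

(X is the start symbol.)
Relevant sets:
  FOLLOW(X') = { $ }

For X':
  PREDICT(X' → ',' L X') = { ',' }
  PREDICT(X' → ε) = { $ }
For L:
  PREDICT(L → b) = { 'b' }
  PREDICT(L → num) = { 'num' }
  PREDICT(L → c) = { 'c' }
X has a single production, so nothing to check there.

All predict sets are disjoint. The grammar IS LL(1).

Answer: Yes, the grammar is LL(1).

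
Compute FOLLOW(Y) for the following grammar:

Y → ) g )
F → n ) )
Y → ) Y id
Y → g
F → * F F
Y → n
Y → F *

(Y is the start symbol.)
To compute FOLLOW(Y), find every occurrence of Y on a right-hand side N → α Y β: add FIRST(β) \ {ε}, and if β is empty or nullable also add FOLLOW(N). Iterate to a fixed point.

Y is the start symbol, so $ ∈ FOLLOW(Y).
In Y → ) Y id: Y is followed by id, add FIRST(id) \ {ε} = { 'id' }

Taking the union: FOLLOW(Y) = { $, 'id' }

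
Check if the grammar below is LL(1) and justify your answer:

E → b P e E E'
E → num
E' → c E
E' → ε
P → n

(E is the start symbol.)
A grammar is LL(1) if for each non-terminal N with multiple productions, the predict sets of those productions are pairwise disjoint, where PREDICT(N → α) = (FIRST(α) \ {ε}) ∪ (FOLLOW(N) if α ⇒* ε).

Relevant sets:
  FOLLOW(E') = { $, 'c' }

For E:
  PREDICT(E → b P e E E') = { 'b' }
  PREDICT(E → num) = { 'num' }
For E':
  PREDICT(E' → c E) = { 'c' }
  PREDICT(E' → ε) = { $, 'c' }
P has a single production, so nothing to check there.

Conflict found: Predict set conflict for E': { 'c' }
The grammar is NOT LL(1).

Answer: No. Predict set conflict for E': { 'c' }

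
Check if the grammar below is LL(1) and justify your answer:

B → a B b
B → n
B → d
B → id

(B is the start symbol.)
Yes, the grammar is LL(1).

A grammar is LL(1) if for each non-terminal N with multiple productions, the predict sets of those productions are pairwise disjoint, where PREDICT(N → α) = (FIRST(α) \ {ε}) ∪ (FOLLOW(N) if α ⇒* ε).

For B:
  PREDICT(B → a B b) = { 'a' }
  PREDICT(B → n) = { 'n' }
  PREDICT(B → d) = { 'd' }
  PREDICT(B → id) = { 'id' }

All predict sets are disjoint. The grammar IS LL(1).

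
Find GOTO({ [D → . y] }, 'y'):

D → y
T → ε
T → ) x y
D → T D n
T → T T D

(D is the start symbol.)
{ [D → y .] }

GOTO(I, 'y') = CLOSURE({ [A → αX.β] : [A → α.Xβ] ∈ I, X = 'y' })

Items with dot before 'y', with the dot advanced:
  [D → . y] → [D → y .]
Closure adds nothing (no advanced item has the dot before a non-terminal).

GOTO = { [D → y .] }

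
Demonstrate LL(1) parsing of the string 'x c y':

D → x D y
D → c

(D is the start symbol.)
Stack is shown with the top on the left.

Stack    Input    Action
------------------------
D $      x c y $  output D → x D y
x D y $  x c y $  match 'x'
D y $    c y $    output D → c
c y $    c y $    match 'c'
y $      y $      match 'y'
$        $        accept

The string is accepted.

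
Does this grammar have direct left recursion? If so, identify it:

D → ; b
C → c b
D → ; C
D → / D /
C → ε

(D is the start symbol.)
Direct left recursion occurs when N → N α for some non-terminal N (the right-hand side begins with the left-hand side itself).

D → ; b: starts with ';'
C → c b: starts with c
D → ; C: starts with ';'
D → / D /: starts with '/'
C → ε: starts with ε

No direct left recursion found.

Answer: No direct left recursion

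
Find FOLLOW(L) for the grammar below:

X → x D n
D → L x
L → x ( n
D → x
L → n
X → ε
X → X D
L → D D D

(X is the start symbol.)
In D → L x: L is followed by x, add FIRST(x) \ {ε} = { 'x' }

Taking the union: FOLLOW(L) = { 'x' }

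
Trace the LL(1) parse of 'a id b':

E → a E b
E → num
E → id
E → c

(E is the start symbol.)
LL(1) parsing maintains a stack (initially the start symbol over $) and the input. At each step: if the stack top is a terminal, match it against the current input token; if it is a non-terminal N, replace it with the RHS of M[N, lookahead] (the unique production whose predict set contains the lookahead).

Stack is shown with the top on the left.

Stack    Input     Action
-------------------------
E $      a id b $  output E → a E b
a E b $  a id b $  match 'a'
E b $    id b $    output E → id
id b $   id b $    match 'id'
b $      b $       match 'b'
$        $         accept

The string is accepted.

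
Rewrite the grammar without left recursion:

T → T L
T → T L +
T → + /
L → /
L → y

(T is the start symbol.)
T → + / T'
T' → L T'
T' → L + T'
T' → ε
L → /
L → y

T is directly left-recursive. The standard transformation for
  A → A α₁ | ... | A α_m | β₁ | ... | β_n
is
  A  → β₁ A' | ... | β_n A'
  A' → α₁ A' | ... | α_m A' | ε

T → + / becomes T → + / T'
T → T L becomes T' → L T'
T → T L + becomes T' → L + T'
Add T' → ε

Productions for other non-terminals are unchanged:
  L → /
  L → y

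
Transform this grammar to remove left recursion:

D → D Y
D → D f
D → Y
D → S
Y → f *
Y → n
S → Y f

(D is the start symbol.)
D is directly left-recursive. The standard transformation for
  A → A α₁ | ... | A α_m | β₁ | ... | β_n
is
  A  → β₁ A' | ... | β_n A'
  A' → α₁ A' | ... | α_m A' | ε

D → Y becomes D → Y D'
D → S becomes D → S D'
D → D Y becomes D' → Y D'
D → D f becomes D' → f D'
Add D' → ε

Productions for other non-terminals are unchanged:
  Y → f *
  Y → n
  S → Y f

Resulting grammar:
D → Y D'
D → S D'
D' → Y D'
D' → f D'
D' → ε
Y → f *
Y → n
S → Y f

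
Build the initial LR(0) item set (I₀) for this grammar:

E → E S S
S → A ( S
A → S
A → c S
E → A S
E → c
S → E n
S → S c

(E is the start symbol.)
{ [A → . S], [A → . c S], [E → . A S], [E → . E S S], [E → . c], [E' → . E], [S → . A ( S], [S → . E n], [S → . S c] }

First, augment the grammar with E' → E
I₀ = CLOSURE({ [E' → . E] }):
  [E' → . E] has the dot before E: add [E → . E S S], [E → . A S], [E → . c]
  [E → . A S] has the dot before A: add [A → . S], [A → . c S]
  [A → . S] has the dot before S: add [S → . A ( S], [S → . E n], [S → . S c]
No further items can be added.

I₀ = { [A → . S], [A → . c S], [E → . A S], [E → . E S S], [E → . c], [E' → . E], [S → . A ( S], [S → . E n], [S → . S c] }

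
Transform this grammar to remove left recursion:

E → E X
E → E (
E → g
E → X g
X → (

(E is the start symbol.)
E is directly left-recursive. The standard transformation for
  A → A α₁ | ... | A α_m | β₁ | ... | β_n
is
  A  → β₁ A' | ... | β_n A'
  A' → α₁ A' | ... | α_m A' | ε

E → g becomes E → g E'
E → X g becomes E → X g E'
E → E X becomes E' → X E'
E → E ( becomes E' → ( E'
Add E' → ε

Productions for other non-terminals are unchanged:
  X → (

Resulting grammar:
E → g E'
E → X g E'
E' → X E'
E' → ( E'
E' → ε
X → (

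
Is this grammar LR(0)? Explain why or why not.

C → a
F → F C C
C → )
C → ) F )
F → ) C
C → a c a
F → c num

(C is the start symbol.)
A grammar is LR(0) if no state in the canonical LR(0) collection has:
  - both a shift item (dot before a terminal) and a complete item (shift-reduce conflict), or
  - two or more complete items (reduce-reduce conflict; the accept item [C' → C .] counts as a complete item here).

Augment with C' → C and build the canonical LR(0) collection (I0 = CLOSURE({[C' → . C]}), then GOTO on every symbol after a dot until no new states appear). It has 14 states:
  I0: { [C → . ) F )], [C → . )], [C → . a c a], [C → . a], [C' → . C] }  — shift
  I1: { [C → ) . F )], [C → ) .], [F → . ) C], [F → . F C C], [F → . c num] }  — shift, reduce
  I2: { [C' → C .] }  — accept
  I3: { [C → a . c a], [C → a .] }  — shift, reduce
  I4: { [C → a c . a] }  — shift
  I5: { [C → a c a .] }  — reduce
  I6: { [C → . ) F )], [C → . )], [C → . a c a], [C → . a], [F → ) . C] }  — shift
  I7: { [C → ) F . )], [C → . ) F )], [C → . )], [C → . a c a], [C → . a], [F → F . C C] }  — shift
  I8: { [F → c . num] }  — shift
  I9: { [F → c num .] }  — reduce
  I10: { [C → ) . F )], [C → ) .], [C → ) F ) .], [F → . ) C], [F → . F C C], [F → . c num] }  — shift, 2 reduces
  I11: { [C → . ) F )], [C → . )], [C → . a c a], [C → . a], [F → F C . C] }  — shift
  I12: { [F → F C C .] }  — reduce
  I13: { [F → ) C .] }  — reduce

Conflict in state I1:
  Shift-reduce conflict between [C → ) .] and [F → . ) C]
So the grammar is NOT LR(0).

Answer: No. Shift-reduce conflict between [C → ) .] and [F → . ) C]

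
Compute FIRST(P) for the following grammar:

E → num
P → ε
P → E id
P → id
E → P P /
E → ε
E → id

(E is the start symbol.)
To compute FIRST(P), examine every production with P on the left-hand side, reading each right-hand side left to right until a non-nullable symbol is reached.

FIRST sets of the other non-terminals involved (by the same procedure, iterated to a fixed point):
  FIRST(E) = { '/', 'id', 'num', ε }

From P → ε:
  - ε-production, so ε ∈ FIRST(P)
From P → E id:
  - E is a non-terminal: add FIRST(E) \ {ε} = { '/', 'id', 'num' }
    E is nullable, so continue to the next symbol
  - id is a terminal: add 'id' and stop
From P → id:
  - id is a terminal: add 'id' and stop

Collecting: FIRST(P) = { '/', 'id', 'num', ε }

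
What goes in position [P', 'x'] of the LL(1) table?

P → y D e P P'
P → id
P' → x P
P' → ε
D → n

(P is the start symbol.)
P' → x P, P' → ε

To find M[P', 'x'], we find productions for P' where 'x' is in the predict set (PREDICT(N → α) = (FIRST(α) \ {ε}) ∪ (FOLLOW(N) if α ⇒* ε)).

Relevant sets:
  FOLLOW(P') = { $, 'x' }

P' → x P: PREDICT = { 'x' }
  'x' is in predict set, so this production goes in M[P', 'x']
P' → ε: PREDICT = { $, 'x' }
  'x' is in predict set, so this production goes in M[P', 'x']

M[P', 'x'] = P' → x P, P' → ε  (a multiply-defined cell — the grammar is not LL(1))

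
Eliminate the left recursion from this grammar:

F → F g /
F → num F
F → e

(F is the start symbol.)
F is directly left-recursive. The standard transformation for
  A → A α₁ | ... | A α_m | β₁ | ... | β_n
is
  A  → β₁ A' | ... | β_n A'
  A' → α₁ A' | ... | α_m A' | ε

F → num F becomes F → num F F'
F → e becomes F → e F'
F → F g / becomes F' → g / F'
Add F' → ε

Resulting grammar:
F → num F F'
F → e F'
F' → g / F'
F' → ε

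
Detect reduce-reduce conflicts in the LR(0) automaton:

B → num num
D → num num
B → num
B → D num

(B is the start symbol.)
Yes — I4: [B → num num .] vs [D → num num .]

Augment with B' → B and build the canonical LR(0) collection (I0 = CLOSURE({[B' → . B]}), then GOTO on every symbol after a dot until no new states appear). It has 6 states:
  I0: { [B → . D num], [B → . num num], [B → . num], [B' → . B], [D → . num num] }  — shift
  I1: { [B' → B .] }  — accept
  I2: { [B → D . num] }  — shift
  I3: { [B → num . num], [B → num .], [D → num . num] }  — shift, reduce
  I4: { [B → num num .], [D → num num .] }  — 2 reduces
  I5: { [B → D num .] }  — reduce

I4 contains complete items [B → num num .], [D → num num .] — reduce-reduce conflict.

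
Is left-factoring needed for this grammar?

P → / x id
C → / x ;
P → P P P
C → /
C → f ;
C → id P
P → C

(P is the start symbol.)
Yes, C has productions with common prefix '/'

Left-factoring is needed when two productions for the same non-terminal
share a common prefix on the right-hand side.

Productions for P:
  P → / x id
  P → P P P
  P → C
Productions for C:
  C → / x ;
  C → /
  C → f ;
  C → id P

Found common prefix '/' in productions for C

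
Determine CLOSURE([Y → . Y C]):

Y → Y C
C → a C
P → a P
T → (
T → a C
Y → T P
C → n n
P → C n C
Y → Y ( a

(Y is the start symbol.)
{ [T → . (], [T → . a C], [Y → . T P], [Y → . Y ( a], [Y → . Y C] }

To compute CLOSURE, for each item [A → α.Bβ] where B is a non-terminal, add [B → .γ] for all productions B → γ; repeat for the newly added items until nothing changes.

Start with: [Y → . Y C]
  [Y → . Y C] has the dot before Y: add [Y → . T P], [Y → . Y ( a]
  [Y → . T P] has the dot before T: add [T → . (], [T → . a C]
No further items can be added.

CLOSURE = { [T → . (], [T → . a C], [Y → . T P], [Y → . Y ( a], [Y → . Y C] }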